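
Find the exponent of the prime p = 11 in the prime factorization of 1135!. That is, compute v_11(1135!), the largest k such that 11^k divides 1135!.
v_11(1135!) = 112

Legendre's formula: v_p(n!) = Σ_{k ≥ 1} ⌊n / p^k⌋. For p = 11, n = 1135, the terms are:
  ⌊1135/11^1⌋ = ⌊1135/11⌋ = 103
  ⌊1135/11^2⌋ = ⌊1135/121⌋ = 9
(the next term ⌊1135/11^3⌋ = 0, terminating the sum). Summing: v_11(1135!) = 103 + 9 = 112.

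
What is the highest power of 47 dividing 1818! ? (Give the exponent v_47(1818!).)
v_47(1818!) = 38

Legendre's formula: v_p(n!) = Σ_{k ≥ 1} ⌊n / p^k⌋. For p = 47, n = 1818, the terms are:
  ⌊1818/47^1⌋ = ⌊1818/47⌋ = 38
(the next term ⌊1818/47^2⌋ = 0, terminating the sum). Summing: v_47(1818!) = 38 = 38.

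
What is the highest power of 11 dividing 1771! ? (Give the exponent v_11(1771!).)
v_11(1771!) = 176

Legendre's formula: v_p(n!) = Σ_{k ≥ 1} ⌊n / p^k⌋. For p = 11, n = 1771, the terms are:
  ⌊1771/11^1⌋ = ⌊1771/11⌋ = 161
  ⌊1771/11^2⌋ = ⌊1771/121⌋ = 14
  ⌊1771/11^3⌋ = ⌊1771/1331⌋ = 1
(the next term ⌊1771/11^4⌋ = 0, terminating the sum). Summing: v_11(1771!) = 161 + 14 + 1 = 176.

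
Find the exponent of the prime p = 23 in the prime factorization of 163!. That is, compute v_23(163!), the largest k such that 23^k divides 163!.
v_23(163!) = 7

Legendre's formula: v_p(n!) = Σ_{k ≥ 1} ⌊n / p^k⌋. For p = 23, n = 163, the terms are:
  ⌊163/23^1⌋ = ⌊163/23⌋ = 7
(the next term ⌊163/23^2⌋ = 0, terminating the sum). Summing: v_23(163!) = 7 = 7.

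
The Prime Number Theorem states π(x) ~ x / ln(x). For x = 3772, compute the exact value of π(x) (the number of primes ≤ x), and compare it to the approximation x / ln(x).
π(3772) = 525;  x/ln(x) ≈ 458.02;  relative error ≈ 12.76%.

Directly count primes up to 3772: π(3772) = 525. The PNT approximation gives 3772/ln(3772) ≈ 3772/8.23536 ≈ 458.02. Relative error (π(x) − x/ln(x)) / π(x) ≈ 12.76%; the approximation is known to undercount slightly (Li(x) is a better estimate).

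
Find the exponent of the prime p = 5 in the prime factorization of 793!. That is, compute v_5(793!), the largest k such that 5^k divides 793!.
v_5(793!) = 196

Legendre's formula: v_p(n!) = Σ_{k ≥ 1} ⌊n / p^k⌋. For p = 5, n = 793, the terms are:
  ⌊793/5^1⌋ = ⌊793/5⌋ = 158
  ⌊793/5^2⌋ = ⌊793/25⌋ = 31
  ⌊793/5^3⌋ = ⌊793/125⌋ = 6
  ⌊793/5^4⌋ = ⌊793/625⌋ = 1
(the next term ⌊793/5^5⌋ = 0, terminating the sum). Summing: v_5(793!) = 158 + 31 + 6 + 1 = 196.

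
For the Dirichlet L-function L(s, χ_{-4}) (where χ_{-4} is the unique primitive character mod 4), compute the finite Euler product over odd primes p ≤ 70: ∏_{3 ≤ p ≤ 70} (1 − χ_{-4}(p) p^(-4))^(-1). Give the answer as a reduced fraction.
∏ = 1651066280281380138536686837541579766361280941939967829361597654494040671703/1669523570694536178861740034086625672835197425049896317943747132528787456000

The odd primes p ≤ 70 are [3, 5, 7, 11, 13, 17, 19, 23, 29, 31, 37, 41, 43, 47, 53, 59, 61, 67]. For each, χ(p) = 1 if p ≡ 1 mod 4, χ(p) = −1 if p ≡ 3 mod 4. Taking (1 − χ(p)/p^4)^(-1) = p^4/(p^4 − χ(p)): (1 − (-1)/3^4)^(-1) · (1 − (1)/5^4)^(-1) · (1 − (-1)/7^4)^(-1) · (1 − (-1)/11^4)^(-1) · (1 − (1)/13^4)^(-1) · (1 − (1)/17^4)^(-1) · (1 − (-1)/19^4)^(-1) · (1 − (-1)/23^4)^(-1) · (1 − (1)/29^4)^(-1) · (1 − (-1)/31^4)^(-1) · (1 − (1)/37^4)^(-1) · (1 − (1)/41^4)^(-1) · (1 − (-1)/43^4)^(-1) · (1 − (-1)/47^4)^(-1) · (1 − (1)/53^4)^(-1) · (1 − (-1)/59^4)^(-1) · (1 − (1)/61^4)^(-1) · (1 − (-1)/67^4)^(-1) = 1651066280281380138536686837541579766361280941939967829361597654494040671703/1669523570694536178861740034086625672835197425049896317943747132528787456000.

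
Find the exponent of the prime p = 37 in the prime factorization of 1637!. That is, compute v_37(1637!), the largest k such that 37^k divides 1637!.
v_37(1637!) = 45

Legendre's formula: v_p(n!) = Σ_{k ≥ 1} ⌊n / p^k⌋. For p = 37, n = 1637, the terms are:
  ⌊1637/37^1⌋ = ⌊1637/37⌋ = 44
  ⌊1637/37^2⌋ = ⌊1637/1369⌋ = 1
(the next term ⌊1637/37^3⌋ = 0, terminating the sum). Summing: v_37(1637!) = 44 + 1 = 45.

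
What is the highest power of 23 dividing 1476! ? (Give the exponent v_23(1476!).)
v_23(1476!) = 66

Legendre's formula: v_p(n!) = Σ_{k ≥ 1} ⌊n / p^k⌋. For p = 23, n = 1476, the terms are:
  ⌊1476/23^1⌋ = ⌊1476/23⌋ = 64
  ⌊1476/23^2⌋ = ⌊1476/529⌋ = 2
(the next term ⌊1476/23^3⌋ = 0, terminating the sum). Summing: v_23(1476!) = 64 + 2 = 66.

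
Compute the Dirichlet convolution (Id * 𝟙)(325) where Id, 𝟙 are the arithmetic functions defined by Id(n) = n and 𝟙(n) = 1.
(Id * 𝟙)(325) = 434

Divisors of 325: [1, 5, 13, 25, 65, 325]. For each d | 325:
  d = 1: Id(1) · 𝟙(325/1) = 1 · 1 = 1
  d = 5: Id(5) · 𝟙(325/5) = 5 · 1 = 5
  d = 13: Id(13) · 𝟙(325/13) = 13 · 1 = 13
  d = 25: Id(25) · 𝟙(325/25) = 25 · 1 = 25
  d = 65: Id(65) · 𝟙(325/65) = 65 · 1 = 65
  d = 325: Id(325) · 𝟙(325/325) = 325 · 1 = 325
Summing: (Id * 𝟙)(325) = 1 + 5 + 13 + 25 + 65 + 325 = 434.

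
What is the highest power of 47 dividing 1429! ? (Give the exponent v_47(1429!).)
v_47(1429!) = 30

Legendre's formula: v_p(n!) = Σ_{k ≥ 1} ⌊n / p^k⌋. For p = 47, n = 1429, the terms are:
  ⌊1429/47^1⌋ = ⌊1429/47⌋ = 30
(the next term ⌊1429/47^2⌋ = 0, terminating the sum). Summing: v_47(1429!) = 30 = 30.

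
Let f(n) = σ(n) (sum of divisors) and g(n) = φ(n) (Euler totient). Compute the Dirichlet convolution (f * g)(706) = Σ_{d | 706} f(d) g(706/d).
(σ * φ)(706) = 2824

Divisors of 706: [1, 2, 353, 706]. For each d | 706:
  d = 1: σ(1) · φ(706/1) = 1 · 352 = 352
  d = 2: σ(2) · φ(706/2) = 3 · 352 = 1056
  d = 353: σ(353) · φ(706/353) = 354 · 1 = 354
  d = 706: σ(706) · φ(706/706) = 1062 · 1 = 1062
Summing: (σ * φ)(706) = 352 + 1056 + 354 + 1062 = 2824.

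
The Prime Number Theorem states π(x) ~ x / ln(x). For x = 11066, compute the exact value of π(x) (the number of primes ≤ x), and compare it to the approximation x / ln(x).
π(11066) = 1340;  x/ln(x) ≈ 1188.41;  relative error ≈ 11.31%.

Directly count primes up to 11066: π(11066) = 1340. The PNT approximation gives 11066/ln(11066) ≈ 11066/9.31163 ≈ 1188.41. Relative error (π(x) − x/ln(x)) / π(x) ≈ 11.31%; the approximation is known to undercount slightly (Li(x) is a better estimate).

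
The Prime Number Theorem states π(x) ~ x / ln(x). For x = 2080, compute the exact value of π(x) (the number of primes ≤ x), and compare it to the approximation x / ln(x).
π(2080) = 312;  x/ln(x) ≈ 272.25;  relative error ≈ 12.74%.

Directly count primes up to 2080: π(2080) = 312. The PNT approximation gives 2080/ln(2080) ≈ 2080/7.64012 ≈ 272.25. Relative error (π(x) − x/ln(x)) / π(x) ≈ 12.74%; the approximation is known to undercount slightly (Li(x) is a better estimate).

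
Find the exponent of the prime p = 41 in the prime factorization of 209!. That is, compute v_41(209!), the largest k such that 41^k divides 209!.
v_41(209!) = 5

Legendre's formula: v_p(n!) = Σ_{k ≥ 1} ⌊n / p^k⌋. For p = 41, n = 209, the terms are:
  ⌊209/41^1⌋ = ⌊209/41⌋ = 5
(the next term ⌊209/41^2⌋ = 0, terminating the sum). Summing: v_41(209!) = 5 = 5.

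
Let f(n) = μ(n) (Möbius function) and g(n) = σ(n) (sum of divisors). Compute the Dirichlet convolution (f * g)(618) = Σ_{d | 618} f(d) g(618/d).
(μ * σ)(618) = 618

Divisors of 618: [1, 2, 3, 6, 103, 206, 309, 618]. For each d | 618:
  d = 1: μ(1) · σ(618/1) = 1 · 1248 = 1248
  d = 2: μ(2) · σ(618/2) = -1 · 416 = -416
  d = 3: μ(3) · σ(618/3) = -1 · 312 = -312
  d = 6: μ(6) · σ(618/6) = 1 · 104 = 104
  d = 103: μ(103) · σ(618/103) = -1 · 12 = -12
  d = 206: μ(206) · σ(618/206) = 1 · 4 = 4
  d = 309: μ(309) · σ(618/309) = 1 · 3 = 3
  d = 618: μ(618) · σ(618/618) = -1 · 1 = -1
Summing: (μ * σ)(618) = 1248 + -416 + -312 + 104 + -12 + 4 + 3 + -1 = 618.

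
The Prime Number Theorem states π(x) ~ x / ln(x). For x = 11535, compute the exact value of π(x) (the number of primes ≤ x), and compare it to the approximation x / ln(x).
π(11535) = 1390;  x/ln(x) ≈ 1233.28;  relative error ≈ 11.28%.

Directly count primes up to 11535: π(11535) = 1390. The PNT approximation gives 11535/ln(11535) ≈ 11535/9.35314 ≈ 1233.28. Relative error (π(x) − x/ln(x)) / π(x) ≈ 11.28%; the approximation is known to undercount slightly (Li(x) is a better estimate).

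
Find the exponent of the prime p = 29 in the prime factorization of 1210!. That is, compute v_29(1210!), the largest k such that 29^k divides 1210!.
v_29(1210!) = 42

Legendre's formula: v_p(n!) = Σ_{k ≥ 1} ⌊n / p^k⌋. For p = 29, n = 1210, the terms are:
  ⌊1210/29^1⌋ = ⌊1210/29⌋ = 41
  ⌊1210/29^2⌋ = ⌊1210/841⌋ = 1
(the next term ⌊1210/29^3⌋ = 0, terminating the sum). Summing: v_29(1210!) = 41 + 1 = 42.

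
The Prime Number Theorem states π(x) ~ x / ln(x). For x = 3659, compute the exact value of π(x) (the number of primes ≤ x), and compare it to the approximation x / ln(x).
π(3659) = 511;  x/ln(x) ≈ 445.95;  relative error ≈ 12.73%.

Directly count primes up to 3659: π(3659) = 511. The PNT approximation gives 3659/ln(3659) ≈ 3659/8.20495 ≈ 445.95. Relative error (π(x) − x/ln(x)) / π(x) ≈ 12.73%; the approximation is known to undercount slightly (Li(x) is a better estimate).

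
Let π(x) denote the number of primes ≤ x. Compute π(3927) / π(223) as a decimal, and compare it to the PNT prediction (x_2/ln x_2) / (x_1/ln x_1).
π(3927)/π(223) = 544/48 ≈ 11.3333;  PNT prediction ≈ 11.5060.

π(223) = 48 and π(3927) = 544, so π(3927)/π(223) ≈ 11.3333. The PNT-predicted ratio is (3927/ln(3927)) / (223/ln(223)) ≈ 11.5060. The two agree to within a few percent, as expected.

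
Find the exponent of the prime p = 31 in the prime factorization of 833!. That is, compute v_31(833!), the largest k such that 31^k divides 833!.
v_31(833!) = 26

Legendre's formula: v_p(n!) = Σ_{k ≥ 1} ⌊n / p^k⌋. For p = 31, n = 833, the terms are:
  ⌊833/31^1⌋ = ⌊833/31⌋ = 26
(the next term ⌊833/31^2⌋ = 0, terminating the sum). Summing: v_31(833!) = 26 = 26.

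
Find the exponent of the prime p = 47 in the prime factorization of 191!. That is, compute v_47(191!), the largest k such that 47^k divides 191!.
v_47(191!) = 4

Legendre's formula: v_p(n!) = Σ_{k ≥ 1} ⌊n / p^k⌋. For p = 47, n = 191, the terms are:
  ⌊191/47^1⌋ = ⌊191/47⌋ = 4
(the next term ⌊191/47^2⌋ = 0, terminating the sum). Summing: v_47(191!) = 4 = 4.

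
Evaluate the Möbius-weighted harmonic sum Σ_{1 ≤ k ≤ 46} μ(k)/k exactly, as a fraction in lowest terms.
Σ μ(k)/k = 10026981687881/13082761331670030

Values of μ(k) for 1 ≤ k ≤ 46: μ(1) = 1, μ(2) = -1, μ(3) = -1, μ(5) = -1, μ(6) = 1, μ(7) = -1, μ(10) = 1, μ(11) = -1, μ(13) = -1, μ(14) = 1, μ(15) = 1, μ(17) = -1, μ(19) = -1, μ(21) = 1, μ(22) = 1, μ(23) = -1, μ(26) = 1, μ(29) = -1, μ(30) = -1, μ(31) = -1, μ(33) = 1, μ(34) = 1, μ(35) = 1, μ(37) = -1, μ(38) = 1, μ(39) = 1, μ(41) = -1, μ(42) = -1, μ(43) = -1, μ(46) = 1, with μ = 0 on non-squarefree integers. Summing μ(k)/k for k where μ(k) ≠ 0 gives 10026981687881/13082761331670030 ≈ 0.0008. (PNT ⟺ this sum → 0 as n → ∞.)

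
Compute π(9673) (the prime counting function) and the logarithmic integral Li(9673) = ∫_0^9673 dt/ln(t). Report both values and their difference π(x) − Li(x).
π(9673) = 1193;  Li(9673) ≈ 1210.57;  π(x) − Li(x) ≈ -17.57.

Direct count of primes ≤ 9673 gives π(9673) = 1193. Numerical evaluation of the logarithmic integral gives Li(9673) ≈ 1210.57. The difference π(x) − Li(x) ≈ -17.57 is typically negative for small/moderate x (Li(x) overestimates), though Littlewood's theorem shows this sign changes infinitely often.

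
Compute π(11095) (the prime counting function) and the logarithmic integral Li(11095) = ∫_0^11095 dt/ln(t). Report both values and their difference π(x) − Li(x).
π(11095) = 1345;  Li(11095) ≈ 1364.35;  π(x) − Li(x) ≈ -19.35.

Direct count of primes ≤ 11095 gives π(11095) = 1345. Numerical evaluation of the logarithmic integral gives Li(11095) ≈ 1364.35. The difference π(x) − Li(x) ≈ -19.35 is typically negative for small/moderate x (Li(x) overestimates), though Littlewood's theorem shows this sign changes infinitely often.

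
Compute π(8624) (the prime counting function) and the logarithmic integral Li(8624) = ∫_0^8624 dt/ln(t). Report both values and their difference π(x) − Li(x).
π(8624) = 1073;  Li(8624) ≈ 1095.56;  π(x) − Li(x) ≈ -22.56.

Direct count of primes ≤ 8624 gives π(8624) = 1073. Numerical evaluation of the logarithmic integral gives Li(8624) ≈ 1095.56. The difference π(x) − Li(x) ≈ -22.56 is typically negative for small/moderate x (Li(x) overestimates), though Littlewood's theorem shows this sign changes infinitely often.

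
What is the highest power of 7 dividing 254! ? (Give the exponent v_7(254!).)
v_7(254!) = 41

Legendre's formula: v_p(n!) = Σ_{k ≥ 1} ⌊n / p^k⌋. For p = 7, n = 254, the terms are:
  ⌊254/7^1⌋ = ⌊254/7⌋ = 36
  ⌊254/7^2⌋ = ⌊254/49⌋ = 5
(the next term ⌊254/7^3⌋ = 0, terminating the sum). Summing: v_7(254!) = 36 + 5 = 41.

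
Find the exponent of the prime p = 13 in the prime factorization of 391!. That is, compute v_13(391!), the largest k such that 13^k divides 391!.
v_13(391!) = 32

Legendre's formula: v_p(n!) = Σ_{k ≥ 1} ⌊n / p^k⌋. For p = 13, n = 391, the terms are:
  ⌊391/13^1⌋ = ⌊391/13⌋ = 30
  ⌊391/13^2⌋ = ⌊391/169⌋ = 2
(the next term ⌊391/13^3⌋ = 0, terminating the sum). Summing: v_13(391!) = 30 + 2 = 32.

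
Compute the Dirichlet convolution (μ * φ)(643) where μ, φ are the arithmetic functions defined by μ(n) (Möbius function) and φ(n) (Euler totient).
(μ * φ)(643) = 641

Divisors of 643: [1, 643]. For each d | 643:
  d = 1: μ(1) · φ(643/1) = 1 · 642 = 642
  d = 643: μ(643) · φ(643/643) = -1 · 1 = -1
Summing: (μ * φ)(643) = 642 + -1 = 641.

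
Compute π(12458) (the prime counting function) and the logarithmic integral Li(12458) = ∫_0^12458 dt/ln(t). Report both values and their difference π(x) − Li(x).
π(12458) = 1487;  Li(12458) ≈ 1509.76;  π(x) − Li(x) ≈ -22.76.

Direct count of primes ≤ 12458 gives π(12458) = 1487. Numerical evaluation of the logarithmic integral gives Li(12458) ≈ 1509.76. The difference π(x) − Li(x) ≈ -22.76 is typically negative for small/moderate x (Li(x) overestimates), though Littlewood's theorem shows this sign changes infinitely often.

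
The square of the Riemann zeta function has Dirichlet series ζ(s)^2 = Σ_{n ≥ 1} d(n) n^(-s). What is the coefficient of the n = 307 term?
d(307) = 2

ζ(s)^2 = (Σ 1/m^s)(Σ 1/k^s). The coefficient of 1/n^s in the product is the number of ordered pairs (m, k) with mk = n, which equals d(n). For n = 307, divisors are [1, 307], so d(307) = 2.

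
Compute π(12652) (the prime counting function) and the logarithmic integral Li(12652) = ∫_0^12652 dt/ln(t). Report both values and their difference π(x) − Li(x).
π(12652) = 1511;  Li(12652) ≈ 1530.32;  π(x) − Li(x) ≈ -19.32.

Direct count of primes ≤ 12652 gives π(12652) = 1511. Numerical evaluation of the logarithmic integral gives Li(12652) ≈ 1530.32. The difference π(x) − Li(x) ≈ -19.32 is typically negative for small/moderate x (Li(x) overestimates), though Littlewood's theorem shows this sign changes infinitely often.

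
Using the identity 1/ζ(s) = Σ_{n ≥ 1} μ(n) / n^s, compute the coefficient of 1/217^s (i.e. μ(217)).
μ(217) = 1

Factor n = 217 = 7 · 31. μ(n) = 0 if any exponent ≥ 2 (not squarefree); otherwise μ(n) = (−1)^{ω(n)} where ω(n) is the number of distinct prime factors. Applying: μ(217) = 1.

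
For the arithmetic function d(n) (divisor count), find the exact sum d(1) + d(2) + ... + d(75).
Σ_{n ≤ 75} d(n) = 338

Compute d(n) for each 1 ≤ n ≤ 75: d(1) = 1, d(2) = 2, d(3) = 2, d(4) = 3, d(5) = 2, d(6) = 4, d(7) = 2, d(8) = 4, d(9) = 3, d(10) = 4, d(11) = 2, d(12) = 6, d(13) = 2, d(14) = 4, d(15) = 4, d(16) = 5, d(17) = 2, d(18) = 6, d(19) = 2, d(20) = 6, d(21) = 4, d(22) = 4, d(23) = 2, d(24) = 8, d(25) = 3, d(26) = 4, d(27) = 4, d(28) = 6, d(29) = 2, d(30) = 8, d(31) = 2, d(32) = 6, d(33) = 4, d(34) = 4, d(35) = 4, d(36) = 9, d(37) = 2, d(38) = 4, d(39) = 4, d(40) = 8, d(41) = 2, d(42) = 8, d(43) = 2, d(44) = 6, d(45) = 6, d(46) = 4, d(47) = 2, d(48) = 10, d(49) = 3, d(50) = 6, d(51) = 4, d(52) = 6, d(53) = 2, d(54) = 8, d(55) = 4, d(56) = 8, d(57) = 4, d(58) = 4, d(59) = 2, d(60) = 12, d(61) = 2, d(62) = 4, d(63) = 6, d(64) = 7, d(65) = 4, d(66) = 8, d(67) = 2, d(68) = 6, d(69) = 4, d(70) = 8, d(71) = 2, d(72) = 12, d(73) = 2, d(74) = 4, d(75) = 6. Summing all 75 values: 338. (Dirichlet's divisor formula: Σ_{n ≤ x} d(n) = x ln(x) + (2γ − 1) x + O(√x). For x = 75, the asymptotic estimate is ≈ 335.39.)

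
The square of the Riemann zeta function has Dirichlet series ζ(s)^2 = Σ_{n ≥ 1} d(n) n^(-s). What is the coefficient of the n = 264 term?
d(264) = 16

ζ(s)^2 = (Σ 1/m^s)(Σ 1/k^s). The coefficient of 1/n^s in the product is the number of ordered pairs (m, k) with mk = n, which equals d(n). For n = 264, divisors are [1, 2, 3, 4, 6, 8, 11, 12, 22, 24, 33, 44, 66, 88, 132, 264], so d(264) = 16.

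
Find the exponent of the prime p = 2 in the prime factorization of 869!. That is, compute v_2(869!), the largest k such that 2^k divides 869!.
v_2(869!) = 863

Legendre's formula: v_p(n!) = Σ_{k ≥ 1} ⌊n / p^k⌋. For p = 2, n = 869, the terms are:
  ⌊869/2^1⌋ = ⌊869/2⌋ = 434
  ⌊869/2^2⌋ = ⌊869/4⌋ = 217
  ⌊869/2^3⌋ = ⌊869/8⌋ = 108
  ⌊869/2^4⌋ = ⌊869/16⌋ = 54
  ⌊869/2^5⌋ = ⌊869/32⌋ = 27
  ⌊869/2^6⌋ = ⌊869/64⌋ = 13
  ⌊869/2^7⌋ = ⌊869/128⌋ = 6
  ⌊869/2^8⌋ = ⌊869/256⌋ = 3
  ⌊869/2^9⌋ = ⌊869/512⌋ = 1
(the next term ⌊869/2^10⌋ = 0, terminating the sum). Summing: v_2(869!) = 434 + 217 + 108 + 54 + 27 + 13 + 6 + 3 + 1 = 863.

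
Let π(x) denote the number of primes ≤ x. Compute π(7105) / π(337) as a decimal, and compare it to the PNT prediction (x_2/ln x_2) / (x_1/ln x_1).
π(7105)/π(337) = 910/68 ≈ 13.3824;  PNT prediction ≈ 13.8360.

π(337) = 68 and π(7105) = 910, so π(7105)/π(337) ≈ 13.3824. The PNT-predicted ratio is (7105/ln(7105)) / (337/ln(337)) ≈ 13.8360. The two agree to within a few percent, as expected.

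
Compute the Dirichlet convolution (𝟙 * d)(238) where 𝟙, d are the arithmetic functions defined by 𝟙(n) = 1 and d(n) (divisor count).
(𝟙 * d)(238) = 27

Divisors of 238: [1, 2, 7, 14, 17, 34, 119, 238]. For each d | 238:
  d = 1: 𝟙(1) · d(238/1) = 1 · 8 = 8
  d = 2: 𝟙(2) · d(238/2) = 1 · 4 = 4
  d = 7: 𝟙(7) · d(238/7) = 1 · 4 = 4
  d = 14: 𝟙(14) · d(238/14) = 1 · 2 = 2
  d = 17: 𝟙(17) · d(238/17) = 1 · 4 = 4
  d = 34: 𝟙(34) · d(238/34) = 1 · 2 = 2
  d = 119: 𝟙(119) · d(238/119) = 1 · 2 = 2
  d = 238: 𝟙(238) · d(238/238) = 1 · 1 = 1
Summing: (𝟙 * d)(238) = 8 + 4 + 4 + 2 + 4 + 2 + 2 + 1 = 27.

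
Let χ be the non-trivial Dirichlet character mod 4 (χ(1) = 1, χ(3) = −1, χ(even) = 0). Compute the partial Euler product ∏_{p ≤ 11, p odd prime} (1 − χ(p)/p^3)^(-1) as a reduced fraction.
∏ = 24457125/25252352

The odd primes p ≤ 11 are [3, 5, 7, 11]. For each, χ(p) = 1 if p ≡ 1 mod 4, χ(p) = −1 if p ≡ 3 mod 4. Taking (1 − χ(p)/p^3)^(-1) = p^3/(p^3 − χ(p)): (1 − (-1)/3^3)^(-1) · (1 − (1)/5^3)^(-1) · (1 − (-1)/7^3)^(-1) · (1 − (-1)/11^3)^(-1) = 24457125/25252352.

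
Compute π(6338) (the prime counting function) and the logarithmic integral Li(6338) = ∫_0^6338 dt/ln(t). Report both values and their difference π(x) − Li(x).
π(6338) = 825;  Li(6338) ≈ 839.14;  π(x) − Li(x) ≈ -14.14.

Direct count of primes ≤ 6338 gives π(6338) = 825. Numerical evaluation of the logarithmic integral gives Li(6338) ≈ 839.14. The difference π(x) − Li(x) ≈ -14.14 is typically negative for small/moderate x (Li(x) overestimates), though Littlewood's theorem shows this sign changes infinitely often.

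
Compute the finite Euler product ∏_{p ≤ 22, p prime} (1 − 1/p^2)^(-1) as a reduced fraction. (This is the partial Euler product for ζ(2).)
∏ = 14933966047/9172942848

The primes p ≤ 22 are [2, 3, 5, 7, 11, 13, 17, 19]. For each prime, (1 − 1/p^2)^(-1) = p^2 / (p^2 − 1). The product is (1 − 1/2^2)^(-1), (1 − 1/3^2)^(-1), (1 − 1/5^2)^(-1), (1 − 1/7^2)^(-1), (1 − 1/11^2)^(-1), (1 − 1/13^2)^(-1), (1 − 1/17^2)^(-1), (1 − 1/19^2)^(-1) = ∏ p^2 / (p^2 − 1) = 14933966047/9172942848.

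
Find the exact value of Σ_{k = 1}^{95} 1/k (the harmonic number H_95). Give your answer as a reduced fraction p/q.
H_95 = 3691835092344109255246562280652279367381/718766754945489455304472257065075294400

Direct summation: H_95 = 1 + 1/2 + ... + 1/95. The least common denominator is lcm(1, ..., 95) = 718766754945489455304472257065075294400; over this denominator the numerator is 718766754945489455304472257065075294400 + 359383377472744727652236128532537647200 + 239588918315163151768157419021691764800 + 179691688736372363826118064266268823600 + 143753350989097891060894451413015058880 + 119794459157581575884078709510845882400 + 102680964992212779329210322437867899200 + 89845844368186181913059032133134411800 + 79862972771721050589385806340563921600 + 71876675494548945530447225706507529440 + 65342432267771768664042932460461390400 + 59897229578790787942039354755422941200 + 55289750380422265792651712081928868800 + 51340482496106389664605161218933949600 + 47917783663032630353631483804338352960 + 44922922184093090956529516066567205900 + 42280397349734673841439544533239723200 + 39931486385860525294692903170281960800 + 37829829207657339752866960898161857600 + 35938337747274472765223612853253764720 + 34226988330737593109736774145955966400 + 32671216133885884332021466230230695200 + 31250728475890845882803141611525012800 + 29948614789395393971019677377711470600 + 28750670197819578212178890282603011776 + 27644875190211132896325856040964434400 + 26620990923907016863128602113521307200 + 25670241248053194832302580609466974800 + 24785060515361705355326629553968113600 + 23958891831516315176815741902169176480 + 23186024353080305009821685711776622400 + 22461461092046545478264758033283602950 + 21780810755923922888014310820153796800 + 21140198674867336920719772266619861600 + 20536192998442555865842064487573579840 + 19965743192930262647346451585140980400 + 19426128512040255548769520461218251200 + 18914914603828669876433480449080928800 + 18429916793474088597550570693976289600 + 17969168873637236382611806426626882360 + 17530896462085108665962737977196958400 + 17113494165368796554868387072977983200 + 16715505928964871053592378071280820800 + 16335608066942942166010733115115347600 + 15972594554344210117877161268112784320 + 15625364237945422941401570805762506400 + 15292909679691265006478133129044155200 + 14974307394697696985509838688855735300 + 14668709284601825618458617491123985600 + 14375335098909789106089445141301505888 + 14093465783244891280479848177746574400 + 13822437595105566448162928020482217200 + 13561636885763951986876835038963684800 + 13310495461953508431564301056760653600 + 13068486453554353732808586492092278080 + 12835120624026597416151290304733487400 + 12609943069219113250955653632720619200 + 12392530257680852677663314776984056800 + 12182487371957448394991055204492801600 + 11979445915758157588407870951084588240 + 11783061556483433693515938640411070400 + 11593012176540152504910842855888311200 + 11408996110245864369912258048651988800 + 11230730546023272739132379016641801475 + 11057950076084453158530342416385773760 + 10890405377961961444007155410076898400 + 10727862014111782914992123239777243200 + 10570099337433668460359886133309930800 + 10416909491963615294267713870508337600 + 10268096499221277932921032243786789920 + 10123475421767457116964397986832046400 + 9982871596465131323673225792570490200 + 9846119930760129524718798041987332800 + 9713064256020127774384760230609125600 + 9583556732606526070726296760867670592 + 9457457301914334938216740224540464400 + 9334633181110252666291847494351627200 + 9214958396737044298775285346988144800 + 9098313353740372851955345026140193600 + 8984584436818618191305903213313441180 + 8873663641302338954376200704507102400 + 8765448231042554332981368988598479200 + 8659840421029993437403280205603316800 + 8556747082684398277434193536488991600 + 8456079469946934768287908906647944640 + 8357752964482435526796189035640410400 + 8261686838453901785108876517989371200 + 8167804033471471083005366557557673800 + 8076030954443701744994070304101969600 + 7986297277172105058938580634056392160 + 7898535768631752256093101725989838400 + 7812682118972711470700785402881253200 + 7728674784360101669940561903925540800 + 7646454839845632503239066564522077600 + 7565965841531467950573392179632371520 = 3691835092344109255246562280652279367381, so H_95 = 3691835092344109255246562280652279367381/718766754945489455304472257065075294400 (already in lowest terms) ≈ 5.13635. (The PNT-adjacent estimate ln(95) + γ ≈ 5.13109 matches within O(1/n).)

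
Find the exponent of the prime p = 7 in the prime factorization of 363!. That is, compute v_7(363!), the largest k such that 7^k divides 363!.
v_7(363!) = 59

Legendre's formula: v_p(n!) = Σ_{k ≥ 1} ⌊n / p^k⌋. For p = 7, n = 363, the terms are:
  ⌊363/7^1⌋ = ⌊363/7⌋ = 51
  ⌊363/7^2⌋ = ⌊363/49⌋ = 7
  ⌊363/7^3⌋ = ⌊363/343⌋ = 1
(the next term ⌊363/7^4⌋ = 0, terminating the sum). Summing: v_7(363!) = 51 + 7 + 1 = 59.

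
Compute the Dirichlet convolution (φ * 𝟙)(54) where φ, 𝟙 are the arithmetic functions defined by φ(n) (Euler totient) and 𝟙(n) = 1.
(φ * 𝟙)(54) = 54

Divisors of 54: [1, 2, 3, 6, 9, 18, 27, 54]. For each d | 54:
  d = 1: φ(1) · 𝟙(54/1) = 1 · 1 = 1
  d = 2: φ(2) · 𝟙(54/2) = 1 · 1 = 1
  d = 3: φ(3) · 𝟙(54/3) = 2 · 1 = 2
  d = 6: φ(6) · 𝟙(54/6) = 2 · 1 = 2
  d = 9: φ(9) · 𝟙(54/9) = 6 · 1 = 6
  d = 18: φ(18) · 𝟙(54/18) = 6 · 1 = 6
  d = 27: φ(27) · 𝟙(54/27) = 18 · 1 = 18
  d = 54: φ(54) · 𝟙(54/54) = 18 · 1 = 18
Summing: (φ * 𝟙)(54) = 1 + 1 + 2 + 2 + 6 + 6 + 18 + 18 = 54.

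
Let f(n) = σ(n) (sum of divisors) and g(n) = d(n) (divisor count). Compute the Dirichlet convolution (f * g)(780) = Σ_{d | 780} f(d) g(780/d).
(σ * d)(780) = 12288

Divisors of 780: [1, 2, 3, 4, 5, 6, 10, 12, 13, 15, 20, 26, 30, 39, 52, 60, 65, 78, 130, 156, 195, 260, 390, 780]. For each d | 780:
  d = 1: σ(1) · d(780/1) = 1 · 24 = 24
  d = 2: σ(2) · d(780/2) = 3 · 16 = 48
  d = 3: σ(3) · d(780/3) = 4 · 12 = 48
  d = 4: σ(4) · d(780/4) = 7 · 8 = 56
  d = 5: σ(5) · d(780/5) = 6 · 12 = 72
  d = 6: σ(6) · d(780/6) = 12 · 8 = 96
  d = 10: σ(10) · d(780/10) = 18 · 8 = 144
  d = 12: σ(12) · d(780/12) = 28 · 4 = 112
  d = 13: σ(13) · d(780/13) = 14 · 12 = 168
  d = 15: σ(15) · d(780/15) = 24 · 6 = 144
  d = 20: σ(20) · d(780/20) = 42 · 4 = 168
  d = 26: σ(26) · d(780/26) = 42 · 8 = 336
  d = 30: σ(30) · d(780/30) = 72 · 4 = 288
  d = 39: σ(39) · d(780/39) = 56 · 6 = 336
  d = 52: σ(52) · d(780/52) = 98 · 4 = 392
  d = 60: σ(60) · d(780/60) = 168 · 2 = 336
  d = 65: σ(65) · d(780/65) = 84 · 6 = 504
  d = 78: σ(78) · d(780/78) = 168 · 4 = 672
  d = 130: σ(130) · d(780/130) = 252 · 4 = 1008
  d = 156: σ(156) · d(780/156) = 392 · 2 = 784
  d = 195: σ(195) · d(780/195) = 336 · 3 = 1008
  d = 260: σ(260) · d(780/260) = 588 · 2 = 1176
  d = 390: σ(390) · d(780/390) = 1008 · 2 = 2016
  d = 780: σ(780) · d(780/780) = 2352 · 1 = 2352
Summing: (σ * d)(780) = 24 + 48 + 48 + 56 + 72 + 96 + 144 + 112 + 168 + 144 + 168 + 336 + 288 + 336 + 392 + 336 + 504 + 672 + 1008 + 784 + 1008 + 1176 + 2016 + 2352 = 12288.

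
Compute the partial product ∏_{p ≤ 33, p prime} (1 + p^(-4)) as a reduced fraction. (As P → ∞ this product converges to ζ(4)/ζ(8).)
∏ = 377183486665353545574471751056805902016576/349915921480385530721123181536044923530625

The primes p ≤ 33 are [2, 3, 5, 7, 11, 13, 17, 19, 23, 29, 31]. For each, (1 + 1/p^4) = (p^4 + 1)/p^4. Multiplying these fractions over p ∈ [2, 3, 5, 7, 11, 13, 17, 19, 23, 29, 31] gives 377183486665353545574471751056805902016576/349915921480385530721123181536044923530625. (In the limit P → ∞ this tends to ζ(4)/ζ(8).)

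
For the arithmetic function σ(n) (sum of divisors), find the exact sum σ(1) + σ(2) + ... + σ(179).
Σ_{n ≤ 179} σ(n) = 26274

Compute σ(n) for each 1 ≤ n ≤ 179: σ(1) = 1, σ(2) = 3, σ(3) = 4, σ(4) = 7, σ(5) = 6, σ(6) = 12, σ(7) = 8, σ(8) = 15, σ(9) = 13, σ(10) = 18, σ(11) = 12, σ(12) = 28, σ(13) = 14, σ(14) = 24, σ(15) = 24, σ(16) = 31, σ(17) = 18, σ(18) = 39, σ(19) = 20, σ(20) = 42, σ(21) = 32, σ(22) = 36, σ(23) = 24, σ(24) = 60, σ(25) = 31, σ(26) = 42, σ(27) = 40, σ(28) = 56, σ(29) = 30, σ(30) = 72, σ(31) = 32, σ(32) = 63, σ(33) = 48, σ(34) = 54, σ(35) = 48, σ(36) = 91, σ(37) = 38, σ(38) = 60, σ(39) = 56, σ(40) = 90, σ(41) = 42, σ(42) = 96, σ(43) = 44, σ(44) = 84, σ(45) = 78, σ(46) = 72, σ(47) = 48, σ(48) = 124, σ(49) = 57, σ(50) = 93, σ(51) = 72, σ(52) = 98, σ(53) = 54, σ(54) = 120, σ(55) = 72, σ(56) = 120, σ(57) = 80, σ(58) = 90, σ(59) = 60, σ(60) = 168, σ(61) = 62, σ(62) = 96, σ(63) = 104, σ(64) = 127, σ(65) = 84, σ(66) = 144, σ(67) = 68, σ(68) = 126, σ(69) = 96, σ(70) = 144, σ(71) = 72, σ(72) = 195, σ(73) = 74, σ(74) = 114, σ(75) = 124, σ(76) = 140, σ(77) = 96, σ(78) = 168, σ(79) = 80, σ(80) = 186, σ(81) = 121, σ(82) = 126, σ(83) = 84, σ(84) = 224, σ(85) = 108, σ(86) = 132, σ(87) = 120, σ(88) = 180, σ(89) = 90, σ(90) = 234, σ(91) = 112, σ(92) = 168, σ(93) = 128, σ(94) = 144, σ(95) = 120, σ(96) = 252, σ(97) = 98, σ(98) = 171, σ(99) = 156, σ(100) = 217, σ(101) = 102, σ(102) = 216, σ(103) = 104, σ(104) = 210, σ(105) = 192, σ(106) = 162, σ(107) = 108, σ(108) = 280, σ(109) = 110, σ(110) = 216, σ(111) = 152, σ(112) = 248, σ(113) = 114, σ(114) = 240, σ(115) = 144, σ(116) = 210, σ(117) = 182, σ(118) = 180, σ(119) = 144, σ(120) = 360, σ(121) = 133, σ(122) = 186, σ(123) = 168, σ(124) = 224, σ(125) = 156, σ(126) = 312, σ(127) = 128, σ(128) = 255, σ(129) = 176, σ(130) = 252, σ(131) = 132, σ(132) = 336, σ(133) = 160, σ(134) = 204, σ(135) = 240, σ(136) = 270, σ(137) = 138, σ(138) = 288, σ(139) = 140, σ(140) = 336, σ(141) = 192, σ(142) = 216, σ(143) = 168, σ(144) = 403, σ(145) = 180, σ(146) = 222, σ(147) = 228, σ(148) = 266, σ(149) = 150, σ(150) = 372, σ(151) = 152, σ(152) = 300, σ(153) = 234, σ(154) = 288, σ(155) = 192, σ(156) = 392, σ(157) = 158, σ(158) = 240, σ(159) = 216, σ(160) = 378, σ(161) = 192, σ(162) = 363, σ(163) = 164, σ(164) = 294, σ(165) = 288, σ(166) = 252, σ(167) = 168, σ(168) = 480, σ(169) = 183, σ(170) = 324, σ(171) = 260, σ(172) = 308, σ(173) = 174, σ(174) = 360, σ(175) = 248, σ(176) = 372, σ(177) = 240, σ(178) = 270, σ(179) = 180. Summing all 179 values: 26274. (Average order: Σ_{n ≤ x} σ(n) ~ (π²/12) x². For x = 179, (π²/12)·179² ≈ 26352.67.)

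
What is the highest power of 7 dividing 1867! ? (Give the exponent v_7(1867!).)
v_7(1867!) = 309

Legendre's formula: v_p(n!) = Σ_{k ≥ 1} ⌊n / p^k⌋. For p = 7, n = 1867, the terms are:
  ⌊1867/7^1⌋ = ⌊1867/7⌋ = 266
  ⌊1867/7^2⌋ = ⌊1867/49⌋ = 38
  ⌊1867/7^3⌋ = ⌊1867/343⌋ = 5
(the next term ⌊1867/7^4⌋ = 0, terminating the sum). Summing: v_7(1867!) = 266 + 38 + 5 = 309.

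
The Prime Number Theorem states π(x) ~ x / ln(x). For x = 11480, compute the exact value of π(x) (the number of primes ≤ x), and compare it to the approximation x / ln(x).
π(11480) = 1383;  x/ln(x) ≈ 1228.02;  relative error ≈ 11.21%.

Directly count primes up to 11480: π(11480) = 1383. The PNT approximation gives 11480/ln(11480) ≈ 11480/9.34836 ≈ 1228.02. Relative error (π(x) − x/ln(x)) / π(x) ≈ 11.21%; the approximation is known to undercount slightly (Li(x) is a better estimate).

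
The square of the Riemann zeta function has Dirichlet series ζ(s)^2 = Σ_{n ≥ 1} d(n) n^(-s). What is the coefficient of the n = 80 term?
d(80) = 10

ζ(s)^2 = (Σ 1/m^s)(Σ 1/k^s). The coefficient of 1/n^s in the product is the number of ordered pairs (m, k) with mk = n, which equals d(n). For n = 80, divisors are [1, 2, 4, 5, 8, 10, 16, 20, 40, 80], so d(80) = 10.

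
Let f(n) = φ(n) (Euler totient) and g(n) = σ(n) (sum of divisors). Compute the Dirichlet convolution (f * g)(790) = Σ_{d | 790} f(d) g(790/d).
(φ * σ)(790) = 6320

Divisors of 790: [1, 2, 5, 10, 79, 158, 395, 790]. For each d | 790:
  d = 1: φ(1) · σ(790/1) = 1 · 1440 = 1440
  d = 2: φ(2) · σ(790/2) = 1 · 480 = 480
  d = 5: φ(5) · σ(790/5) = 4 · 240 = 960
  d = 10: φ(10) · σ(790/10) = 4 · 80 = 320
  d = 79: φ(79) · σ(790/79) = 78 · 18 = 1404
  d = 158: φ(158) · σ(790/158) = 78 · 6 = 468
  d = 395: φ(395) · σ(790/395) = 312 · 3 = 936
  d = 790: φ(790) · σ(790/790) = 312 · 1 = 312
Summing: (φ * σ)(790) = 1440 + 480 + 960 + 320 + 1404 + 468 + 936 + 312 = 6320.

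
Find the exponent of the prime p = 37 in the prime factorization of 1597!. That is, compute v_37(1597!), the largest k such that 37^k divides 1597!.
v_37(1597!) = 44

Legendre's formula: v_p(n!) = Σ_{k ≥ 1} ⌊n / p^k⌋. For p = 37, n = 1597, the terms are:
  ⌊1597/37^1⌋ = ⌊1597/37⌋ = 43
  ⌊1597/37^2⌋ = ⌊1597/1369⌋ = 1
(the next term ⌊1597/37^3⌋ = 0, terminating the sum). Summing: v_37(1597!) = 43 + 1 = 44.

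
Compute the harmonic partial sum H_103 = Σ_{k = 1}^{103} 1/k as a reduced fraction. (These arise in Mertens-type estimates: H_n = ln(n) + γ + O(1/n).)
H_103 = 151349767267338274345189261892875037217718429/29012042540587955997705808574162155756055616

Direct summation: H_103 = 1 + 1/2 + ... + 1/103. The least common denominator is lcm(1, ..., 103) = 725301063514698899942645214354053893901390400; over this denominator the numerator is 725301063514698899942645214354053893901390400 + 362650531757349449971322607177026946950695200 + 241767021171566299980881738118017964633796800 + 181325265878674724985661303588513473475347600 + 145060212702939779988529042870810778780278080 + 120883510585783149990440869059008982316898400 + 103614437644956985706092173479150556271627200 + 90662632939337362492830651794256736737673800 + 80589007057188766660293912706005988211265600 + 72530106351469889994264521435405389390139040 + 65936460319518081812967746759459444900126400 + 60441755292891574995220434529504491158449200 + 55792389501130684610972708796465684146260800 + 51807218822478492853046086739575278135813600 + 48353404234313259996176347623603592926759360 + 45331316469668681246415325897128368368836900 + 42664768442041111761332071432591405523611200 + 40294503528594383330146956353002994105632800 + 38173740184984152628560274439687047047441600 + 36265053175734944997132260717702694695069520 + 34538145881652328568697391159716852090542400 + 32968230159759040906483873379729722450063200 + 31534828848465169562723704971915386691364800 + 30220877646445787497610217264752245579224600 + 29012042540587955997705808574162155756055616 + 27896194750565342305486354398232842073130400 + 26863002352396255553431304235335329403755200 + 25903609411239246426523043369787639067906800 + 25010381500506858618711903943243237720737600 + 24176702117156629998088173811801796463379680 + 23396808500474158062665974656582383674238400 + 22665658234834340623207662948564184184418450 + 21978820106506027270989248919819814966708800 + 21332384221020555880666035716295702761805600 + 20722887528991397141218434695830111254325440 + 20147251764297191665073478176501497052816400 + 19602731446343213511963384171731186321659200 + 19086870092492076314280137219843523523720800 + 18597463167043561536990902932155228048753600 + 18132526587867472498566130358851347347534760 + 17690269841821924388845005228147655948814400 + 17269072940826164284348695579858426045271200 + 16867466593365090696340586380326834741892800 + 16484115079879520453241936689864861225031600 + 16117801411437753332058782541201197642253120 + 15767414424232584781361852485957693345682400 + 15431937521589338296652025837320295614923200 + 15110438823222893748805108632376122789612300 + 14802062520708140815156024782735793753089600 + 14506021270293977998852904287081077878027808 + 14221589480680370587110690477530468507870400 + 13948097375282671152743177199116421036565200 + 13684925726692432074389532346302903658516800 + 13431501176198127776715652117667664701877600 + 13187292063903616362593549351891888980025280 + 12951804705619623213261521684893819533953400 + 12724580061661384209520091479895682349147200 + 12505190750253429309355951971621618860368800 + 12293238364655913558349918887356845659345600 + 12088351058578314999044086905900898231689840 + 11890181369093424589223692038591047441006400 + 11698404250237079031332987328291191837119200 + 11512715293884109522899130386572284030180800 + 11332829117417170311603831474282092092209225 + 11158477900226136922194541759293136829252160 + 10989410053253013635494624459909907483354400 + 10825389007682073133472316632150058117931200 + 10666192110510277940333017858147851380902800 + 10511609616155056520907901657305128897121600 + 10361443764495698570609217347915055627162720 + 10215507936826745069614721328930336533822400 + 10073625882148595832536739088250748526408200 + 9935631007050669862228016634987039642484800 + 9801365723171606755981692085865593160829600 + 9670680846862651999235269524720718585351872 + 9543435046246038157140068609921761761860400 + 9419494331359725973281106679922777842875200 + 9298731583521780768495451466077614024376800 + 9181026120439226581552471067772834100017600 + 9066263293933736249283065179425673673767380 + 8954334117465418517810434745111776467918400 + 8845134920910962194422502614073827974407200 + 8738567030297577107742713425952456553028800 + 8634536470413082142174347789929213022635600 + 8532953688408222352266414286518281104722240 + 8433733296682545348170293190163417370946400 + 8336793833502286206237301314414412573579200 + 8242057539939760226620968344932430612515800 + 8149450151850549437557811397236560605633600 + 8058900705718876666029391270600598821126560 + 7970341357304383515853244113780812020894400 + 7883707212116292390680926242978846672841200 + 7798936166824719354221991552194127891412800 + 7715968760794669148326012918660147807461600 + 7634748036996830525712054887937409409488320 + 7555219411611446874402554316188061394806150 + 7477330551697926803532424890247978287643200 + 7401031260354070407578012391367896876544800 + 7326273368835342423663082973273271655569600 + 7253010635146988999426452143540538939013904 + 7181198648660385147946982320337167266350400 + 7110794740340185293555345238765234253935200 + 7041757898200960193617914702466542659236800 = 3783744181683456858629731547321875930442960725, so H_103 = 3783744181683456858629731547321875930442960725/725301063514698899942645214354053893901390400; reducing by gcd(3783744181683456858629731547321875930442960725, 725301063514698899942645214354053893901390400) = 25 gives 151349767267338274345189261892875037217718429/29012042540587955997705808574162155756055616 ≈ 5.21679. (The PNT-adjacent estimate ln(103) + γ ≈ 5.21194 matches within O(1/n).)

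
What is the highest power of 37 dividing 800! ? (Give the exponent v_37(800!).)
v_37(800!) = 21

Legendre's formula: v_p(n!) = Σ_{k ≥ 1} ⌊n / p^k⌋. For p = 37, n = 800, the terms are:
  ⌊800/37^1⌋ = ⌊800/37⌋ = 21
(the next term ⌊800/37^2⌋ = 0, terminating the sum). Summing: v_37(800!) = 21 = 21.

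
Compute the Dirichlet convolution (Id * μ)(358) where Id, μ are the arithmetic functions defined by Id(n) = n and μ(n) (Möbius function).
(Id * μ)(358) = 178

Divisors of 358: [1, 2, 179, 358]. For each d | 358:
  d = 1: Id(1) · μ(358/1) = 1 · 1 = 1
  d = 2: Id(2) · μ(358/2) = 2 · -1 = -2
  d = 179: Id(179) · μ(358/179) = 179 · -1 = -179
  d = 358: Id(358) · μ(358/358) = 358 · 1 = 358
Summing: (Id * μ)(358) = 1 + -2 + -179 + 358 = 178.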